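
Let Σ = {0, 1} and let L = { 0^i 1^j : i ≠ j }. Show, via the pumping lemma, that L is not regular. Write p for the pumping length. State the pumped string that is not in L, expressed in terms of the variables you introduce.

Assume L is regular; let p be its pumping constant.
Choose w = 0^p 1^{p+p!}. Since p ≠ p+p!, w ∈ L; and |w| ≥ p.
Write w = xyz as guaranteed by the lemma, with |xy| ≤ p and |y| > 0.
Since the first p symbols of w are all 0's and |xy| ≤ p, y lies entirely in the leading 0-block: y = 0^k for some k with 1 ≤ k ≤ p.
Since 1 ≤ k ≤ p, k divides p!; set t = 1 + p!/k. Then xy^t z has p + (p!/k)·k = p + p! copies of 0. Now the 0-count equals the 1-count, so i ≠ j fails. So xy^t z = 0^{p+p!} 1^{p+p!} ∉ L.
Contradiction. Therefore L is not regular.

0^{p+p!} 1^{p+p!}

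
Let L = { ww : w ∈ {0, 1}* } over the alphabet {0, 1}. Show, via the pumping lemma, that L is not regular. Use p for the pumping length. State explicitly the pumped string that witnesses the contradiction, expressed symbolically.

Toward a contradiction, assume L is regular with pumping length p.
Take w = 0^p 1^p 0^p 1^p = uu where u = 0^p1^p; then w ∈ L and |w| = 4p ≥ p.
Write w = xyz as guaranteed by the lemma, with |xy| ≤ p and y is nonempty.
Because |xy| ≤ p and w begins with p copies of 0, we have y = 0^k with 1 ≤ k ≤ p.
Pump with i = 2: xy^2z = 0^{p+k} 1^p 0^p 1^p, of length 4p+k. Suppose this equals vv. The string starts with 0 and ends with 1, so v does too; thus the boundary between the two copies of v is a 1→0 transition. There is exactly one such transition, at position 2p+k, so |v| = 2p+k and |vv| = 4p+2k ≠ 4p+k since k ≥ 1. So xy^2z ∉ L.
Contradiction. Therefore L is not regular.

0^{p+k} 1^p 0^p 1^p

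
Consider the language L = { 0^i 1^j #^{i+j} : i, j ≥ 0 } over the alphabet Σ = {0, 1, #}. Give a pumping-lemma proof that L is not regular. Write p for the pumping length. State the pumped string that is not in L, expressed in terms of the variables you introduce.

0^{p+k} 1^p #^{2p}

Toward a contradiction, assume L is regular with pumping length p.
Take w = 0^p 1^p #^{2p} ∈ L (with i=j=p, i+j=2p), |w| = 4p ≥ p.
The pumping lemma gives a decomposition w = xyz where |xy| ≤ p and y is nonempty.
Since the first p symbols of w are all 0's and |xy| ≤ p, y lies entirely in the leading 0-block: y = 0^k for some k with 1 ≤ k ≤ p.
Consider xy^2z = 0^{p+k} 1^p #^{2p}. Now the 0- and 1-counts sum to 2p+k, but the #-count is 2p ≠ 2p+k. So xy^2z ∉ L.
This contradicts the pumping lemma, so L is not regular.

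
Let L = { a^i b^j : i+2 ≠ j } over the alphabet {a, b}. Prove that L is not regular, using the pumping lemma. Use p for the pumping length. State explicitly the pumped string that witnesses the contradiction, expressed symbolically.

Toward a contradiction, assume L is regular with pumping length p.
Choose w = a^p b^{p+p!+2}. Since p ≠ (p+p!+2)-2 = p+p!, w ∈ L; and |w| ≥ p.
The pumping lemma gives a decomposition w = xyz where |xy| ≤ p and y is nonempty.
Since the first p symbols of w are all a's and |xy| ≤ p, y lies entirely in the leading a-block: y = a^k for some k with 1 ≤ k ≤ p.
Since 1 ≤ k ≤ p, k divides p!; set t = 1 + p!/k. Then xy^t z has p + (p!/k)·k = p + p! copies of a. Now the a-count is p+p! and (b-count)-2 = (p+p!+2)-2 = p+p!, so i+2 ≠ j fails. So xy^t z = a^{p+p!} b^{p+p!+2} ∉ L.
Contradiction. Therefore L is not regular.

a^{p+p!} b^{p+p!+2}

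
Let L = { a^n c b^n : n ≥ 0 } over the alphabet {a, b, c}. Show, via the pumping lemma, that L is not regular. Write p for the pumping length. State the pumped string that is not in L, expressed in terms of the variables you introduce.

Toward a contradiction, assume L is regular with pumping length p.
Take w = a^p c b^p ∈ L with |w| = 2p+1 ≥ p.
Write w = xyz as guaranteed by the lemma, with |xy| ≤ p and y is nonempty.
The first p characters of w are a's, so xy (and hence y) consists only of a's. Write y = a^k, 1 ≤ k ≤ p.
Pump with i = 2: xy^2z = a^{p+k} c b^p, which would require p+k = p. But k ≥ 1, so xy^2z ∉ L.
This contradicts the pumping lemma, so L is not regular.

a^{p+k} c b^p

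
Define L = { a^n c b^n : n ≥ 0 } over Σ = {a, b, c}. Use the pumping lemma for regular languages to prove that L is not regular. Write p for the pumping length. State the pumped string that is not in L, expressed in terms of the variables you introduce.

a^{p+k} c b^p

Suppose for contradiction that L is regular, and let p be the pumping length.
Take w = a^p c b^p ∈ L with |w| = 2p+1 ≥ p.
Write w = xyz as guaranteed by the lemma, with |xy| ≤ p and |y| ≥ 1.
The first p characters of w are a's, so xy (and hence y) consists only of a's. Write y = a^k, 1 ≤ k ≤ p.
Pump with i = 2: xy^2z = a^{p+k} c b^p, which would require p+k = p. But k ≥ 1, so xy^2z ∉ L.
This is a contradiction; hence L is not regular.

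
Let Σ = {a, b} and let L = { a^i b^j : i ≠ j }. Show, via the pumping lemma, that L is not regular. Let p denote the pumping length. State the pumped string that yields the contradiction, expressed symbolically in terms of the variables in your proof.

a^{p+p!} b^{p+p!}

Assume L is regular. Let p be the pumping length given by the pumping lemma.
Choose w = a^p b^{p+p!}. Since p ≠ p+p!, w ∈ L; and |w| ≥ p.
By the pumping lemma, w = xyz with |xy| ≤ p and y is nonempty.
Since the first p symbols of w are all a's and |xy| ≤ p, y lies entirely in the leading a-block: y = a^k for some k with 1 ≤ k ≤ p.
Since 1 ≤ k ≤ p, k divides p!; set t = 1 + p!/k. Then xy^t z has p + (p!/k)·k = p + p! copies of a. Now the a-count equals the b-count, so i ≠ j fails. So xy^t z = a^{p+p!} b^{p+p!} ∉ L.
This contradicts the pumping lemma, so L is not regular.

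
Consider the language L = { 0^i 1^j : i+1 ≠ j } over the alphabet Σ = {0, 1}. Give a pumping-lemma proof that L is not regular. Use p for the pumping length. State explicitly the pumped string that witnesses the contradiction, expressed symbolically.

Assume L is regular; let p be its pumping constant.
Choose w = 0^p 1^{p+p!+1}. Since p ≠ (p+p!+1)-1 = p+p!, w ∈ L; and |w| ≥ p.
By the pumping lemma, w = xyz with |xy| ≤ p and y is nonempty.
The first p characters of w are 0's, so xy (and hence y) consists only of 0's. Write y = 0^k, 1 ≤ k ≤ p.
Since 1 ≤ k ≤ p, k divides p!; set t = 1 + p!/k. Then xy^t z has p + (p!/k)·k = p + p! copies of 0. Now the 0-count is p+p! and (1-count)-1 = (p+p!+1)-1 = p+p!, so i+1 ≠ j fails. So xy^t z = 0^{p+p!} 1^{p+p!+1} ∉ L.
Contradiction. Therefore L is not regular.

0^{p+p!} 1^{p+p!+1}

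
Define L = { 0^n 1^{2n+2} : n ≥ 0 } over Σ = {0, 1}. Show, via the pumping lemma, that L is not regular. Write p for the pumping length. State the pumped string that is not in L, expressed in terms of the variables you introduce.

Toward a contradiction, assume L is regular with pumping length p.
Choose w = 0^p 1^{2p+2}, which is in L with |w| = 3p+2 ≥ p.
Write w = xyz as guaranteed by the lemma, with |xy| ≤ p and |y| > 0.
Because |xy| ≤ p and w begins with p copies of 0, we have y = 0^k with 1 ≤ k ≤ p.
Pump with i = 2: xy^2z = 0^{p+k} 1^{2p+2}. For this to lie in L we would need 2p+2 = 2(p+k)+2, which forces k = 0. But k ≥ 1, so xy^2z ∉ L.
Contradiction. Therefore L is not regular.

0^{p+k} 1^{2p+2}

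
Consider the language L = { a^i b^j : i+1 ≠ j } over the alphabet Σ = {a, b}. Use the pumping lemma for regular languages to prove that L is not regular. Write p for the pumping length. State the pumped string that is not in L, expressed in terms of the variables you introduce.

a^{p+p!} b^{p+p!+1}

Assume L is regular. Let p be the pumping length given by the pumping lemma.
Choose w = a^p b^{p+p!+1}. Since p ≠ (p+p!+1)-1 = p+p!, w ∈ L; and |w| ≥ p.
Write w = xyz as guaranteed by the lemma, with |xy| ≤ p and y is nonempty.
Since the first p symbols of w are all a's and |xy| ≤ p, y lies entirely in the leading a-block: y = a^k for some k with 1 ≤ k ≤ p.
Since 1 ≤ k ≤ p, k divides p!; set t = 1 + p!/k. Then xy^t z has p + (p!/k)·k = p + p! copies of a. Now the a-count is p+p! and (b-count)-1 = (p+p!+1)-1 = p+p!, so i+1 ≠ j fails. So xy^t z = a^{p+p!} b^{p+p!+1} ∉ L.
This contradicts the pumping lemma, so L is not regular.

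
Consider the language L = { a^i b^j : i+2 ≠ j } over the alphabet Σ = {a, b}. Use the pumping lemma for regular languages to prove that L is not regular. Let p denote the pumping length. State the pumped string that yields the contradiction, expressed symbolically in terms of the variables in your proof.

a^{p+p!} b^{p+p!+2}

Assume L is regular; let p be its pumping constant.
Choose w = a^p b^{p+p!+2}. Since p ≠ (p+p!+2)-2 = p+p!, w ∈ L; and |w| ≥ p.
Write w = xyz as guaranteed by the lemma, with |xy| ≤ p and y is nonempty.
The first p characters of w are a's, so xy (and hence y) consists only of a's. Write y = a^k, 1 ≤ k ≤ p.
Since 1 ≤ k ≤ p, k divides p!; set t = 1 + p!/k. Then xy^t z has p + (p!/k)·k = p + p! copies of a. Now the a-count is p+p! and (b-count)-2 = (p+p!+2)-2 = p+p!, so i+2 ≠ j fails. So xy^t z = a^{p+p!} b^{p+p!+2} ∉ L.
This contradicts the pumping lemma, so L is not regular.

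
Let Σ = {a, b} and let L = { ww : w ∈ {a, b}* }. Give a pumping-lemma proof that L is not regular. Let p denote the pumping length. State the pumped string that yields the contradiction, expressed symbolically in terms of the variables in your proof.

Toward a contradiction, assume L is regular with pumping length p.
Take w = a^p b^p a^p b^p = uu where u = a^pb^p; then w ∈ L and |w| = 4p ≥ p.
Write w = xyz as guaranteed by the lemma, with |xy| ≤ p and |y| > 0.
Because |xy| ≤ p and w begins with p copies of a, we have y = a^k with 1 ≤ k ≤ p.
Pump with i = 2: xy^2z = a^{p+k} b^p a^p b^p, of length 4p+k. Suppose this equals vv. The string starts with a and ends with b, so v does too; thus the boundary between the two copies of v is a b→a transition. There is exactly one such transition, at position 2p+k, so |v| = 2p+k and |vv| = 4p+2k ≠ 4p+k since k ≥ 1. So xy^2z ∉ L.
Contradiction. Therefore L is not regular.

a^{p+k} b^p a^p b^p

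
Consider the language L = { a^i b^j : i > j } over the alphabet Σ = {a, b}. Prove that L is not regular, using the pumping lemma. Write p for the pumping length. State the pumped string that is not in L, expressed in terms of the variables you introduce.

a^{p+1-k} b^p

Assume L is regular. Let p be the pumping length given by the pumping lemma.
Choose w = a^{p+1} b^p ∈ L, with |w| = 2p+1 ≥ p.
The pumping lemma gives a decomposition w = xyz where |xy| ≤ p and y is nonempty.
Since the first p symbols of w are all a's and |xy| ≤ p, y lies entirely in the leading a-block: y = a^k for some k with 1 ≤ k ≤ p.
Consider xy^0z = xz = a^{p+1-k} b^p. Since k ≥ 1, the a-count p+1-k is at most p, so i > j fails; thus xz ∉ L.
Contradiction. Therefore L is not regular.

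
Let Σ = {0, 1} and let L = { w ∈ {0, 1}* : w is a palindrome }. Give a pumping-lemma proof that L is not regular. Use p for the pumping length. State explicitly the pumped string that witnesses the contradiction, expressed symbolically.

0^{p+k} 1 0^p

Assume L is regular. Let p be the pumping length given by the pumping lemma.
Take w = 0^p 1 0^p, a palindrome of length 2p+1 ≥ p.
The pumping lemma gives a decomposition w = xyz where |xy| ≤ p and y is nonempty.
The first p characters of w are 0's, so xy (and hence y) consists only of 0's. Write y = 0^k, 1 ≤ k ≤ p.
Pump with i = 2: xy^2z = 0^{p+k} 1 0^p. Its reverse is 0^p 1 0^{p+k}, which differs from xy^2z since k ≥ 1. So xy^2z is not a palindrome and xy^2z ∉ L.
This is a contradiction; hence L is not regular.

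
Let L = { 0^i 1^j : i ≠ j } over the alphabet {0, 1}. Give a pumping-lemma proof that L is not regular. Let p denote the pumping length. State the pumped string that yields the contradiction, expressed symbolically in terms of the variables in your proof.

Toward a contradiction, assume L is regular with pumping length p.
Choose w = 0^p 1^{p+p!}. Since p ≠ p+p!, w ∈ L; and |w| ≥ p.
By the pumping lemma, w = xyz with |xy| ≤ p and |y| ≥ 1.
Since the first p symbols of w are all 0's and |xy| ≤ p, y lies entirely in the leading 0-block: y = 0^k for some k with 1 ≤ k ≤ p.
Since 1 ≤ k ≤ p, k divides p!; set t = 1 + p!/k. Then xy^t z has p + (p!/k)·k = p + p! copies of 0. Now the 0-count equals the 1-count, so i ≠ j fails. So xy^t z = 0^{p+p!} 1^{p+p!} ∉ L.
This is a contradiction; hence L is not regular.

0^{p+p!} 1^{p+p!}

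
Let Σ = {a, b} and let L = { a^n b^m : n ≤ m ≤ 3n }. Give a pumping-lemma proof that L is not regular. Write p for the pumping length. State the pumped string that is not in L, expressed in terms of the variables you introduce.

Assume L is regular; let p be its pumping constant.
Take w = a^p b^p ∈ L (since p ≤ p ≤ 3p), with |w| = 2p ≥ p.
By the pumping lemma, w = xyz with |xy| ≤ p and |y| > 0.
Because |xy| ≤ p and w begins with p copies of a, we have y = a^k with 1 ≤ k ≤ p.
Pump with i = 2: xy^2z = a^{p+k} b^p. Now n = p+k > p = m, so the condition n ≤ m fails. Thus xy^2z ∉ L.
This contradicts the pumping lemma, so L is not regular.

a^{p+k} b^p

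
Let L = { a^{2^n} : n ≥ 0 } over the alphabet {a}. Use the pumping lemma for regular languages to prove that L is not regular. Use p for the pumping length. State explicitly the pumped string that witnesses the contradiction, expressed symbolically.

Assume L is regular; let p be its pumping constant.
Take w = a^{2^p} ∈ L with |w| = 2^p ≥ p.
By the pumping lemma, w = xyz with |xy| ≤ p and |y| ≥ 1.
Then y = a^k for some k with 1 ≤ k ≤ p.
Pump with i = 2: xy^2z = a^{2^p+k}. Since 1 ≤ k ≤ p < 2^p, we have 2^p < 2^p+k < 2^{p+1}, so 2^p+k is not a power of 2. So xy^2z ∉ L.
This is a contradiction; hence L is not regular.

a^{2^p+k}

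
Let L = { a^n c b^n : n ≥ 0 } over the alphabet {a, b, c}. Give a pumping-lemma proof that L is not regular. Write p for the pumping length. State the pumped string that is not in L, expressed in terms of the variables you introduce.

a^{p+k} c b^p

Toward a contradiction, assume L is regular with pumping length p.
Take w = a^p c b^p ∈ L with |w| = 2p+1 ≥ p.
By the pumping lemma, w = xyz with |xy| ≤ p and y is nonempty.
Since the first p symbols of w are all a's and |xy| ≤ p, y lies entirely in the leading a-block: y = a^k for some k with 1 ≤ k ≤ p.
Pump with i = 2: xy^2z = a^{p+k} c b^p, which would require p+k = p. But k ≥ 1, so xy^2z ∉ L.
This is a contradiction; hence L is not regular.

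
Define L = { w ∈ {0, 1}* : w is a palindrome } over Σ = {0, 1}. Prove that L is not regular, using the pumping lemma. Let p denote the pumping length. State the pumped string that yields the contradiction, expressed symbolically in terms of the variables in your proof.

0^{p+k} 1 0^p

Assume L is regular. Let p be the pumping length given by the pumping lemma.
Take w = 0^p 1 0^p, a palindrome of length 2p+1 ≥ p.
By the pumping lemma, w = xyz with |xy| ≤ p and y is nonempty.
The first p characters of w are 0's, so xy (and hence y) consists only of 0's. Write y = 0^k, 1 ≤ k ≤ p.
Pump with i = 2: xy^2z = 0^{p+k} 1 0^p. Its reverse is 0^p 1 0^{p+k}, which differs from xy^2z since k ≥ 1. So xy^2z is not a palindrome and xy^2z ∉ L.
Contradiction. Therefore L is not regular.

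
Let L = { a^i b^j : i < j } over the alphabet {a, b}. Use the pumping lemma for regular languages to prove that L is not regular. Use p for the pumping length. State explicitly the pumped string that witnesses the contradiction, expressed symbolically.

Assume L is regular; let p be its pumping constant.
Choose w = a^p b^{p+1} ∈ L, with |w| = 2p+1 ≥ p.
The pumping lemma gives a decomposition w = xyz where |xy| ≤ p and |y| ≥ 1.
The first p characters of w are a's, so xy (and hence y) consists only of a's. Write y = a^k, 1 ≤ k ≤ p.
Consider xy^2z = a^{p+k} b^{p+1}. Since k ≥ 1, the a-count p+k is at least p+1, so i < j fails; thus xy^2z ∉ L.
This is a contradiction; hence L is not regular.

a^{p+k} b^{p+1}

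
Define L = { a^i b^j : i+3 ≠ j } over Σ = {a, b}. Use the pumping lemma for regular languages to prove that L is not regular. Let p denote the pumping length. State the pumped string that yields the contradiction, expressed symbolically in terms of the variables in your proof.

Assume L is regular. Let p be the pumping length given by the pumping lemma.
Choose w = a^p b^{p+p!+3}. Since p ≠ (p+p!+3)-3 = p+p!, w ∈ L; and |w| ≥ p.
The pumping lemma gives a decomposition w = xyz where |xy| ≤ p and |y| ≥ 1.
Because |xy| ≤ p and w begins with p copies of a, we have y = a^k with 1 ≤ k ≤ p.
Since 1 ≤ k ≤ p, k divides p!; set t = 1 + p!/k. Then xy^t z has p + (p!/k)·k = p + p! copies of a. Now the a-count is p+p! and (b-count)-3 = (p+p!+3)-3 = p+p!, so i+3 ≠ j fails. So xy^t z = a^{p+p!} b^{p+p!+3} ∉ L.
This contradicts the pumping lemma, so L is not regular.

a^{p+p!} b^{p+p!+3}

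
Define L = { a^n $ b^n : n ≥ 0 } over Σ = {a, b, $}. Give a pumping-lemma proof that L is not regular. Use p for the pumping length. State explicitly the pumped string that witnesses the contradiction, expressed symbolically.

Assume L is regular; let p be its pumping constant.
Take w = a^p $ b^p ∈ L with |w| = 2p+1 ≥ p.
Write w = xyz as guaranteed by the lemma, with |xy| ≤ p and y is nonempty.
Because |xy| ≤ p and w begins with p copies of a, we have y = a^k with 1 ≤ k ≤ p.
Pump with i = 2: xy^2z = a^{p+k} $ b^p, which would require p+k = p. But k ≥ 1, so xy^2z ∉ L.
Contradiction. Therefore L is not regular.

a^{p+k} $ b^p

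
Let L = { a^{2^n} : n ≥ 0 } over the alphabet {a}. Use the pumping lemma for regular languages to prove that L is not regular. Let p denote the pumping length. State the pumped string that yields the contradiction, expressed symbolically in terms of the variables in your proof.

a^{2^p+k}

Assume L is regular. Let p be the pumping length given by the pumping lemma.
Take w = a^{2^p} ∈ L with |w| = 2^p ≥ p.
Write w = xyz as guaranteed by the lemma, with |xy| ≤ p and y is nonempty.
Then y = a^k for some k with 1 ≤ k ≤ p.
Pump with i = 2: xy^2z = a^{2^p+k}. Since 1 ≤ k ≤ p < 2^p, we have 2^p < 2^p+k < 2^{p+1}, so 2^p+k is not a power of 2. So xy^2z ∉ L.
This is a contradiction; hence L is not regular.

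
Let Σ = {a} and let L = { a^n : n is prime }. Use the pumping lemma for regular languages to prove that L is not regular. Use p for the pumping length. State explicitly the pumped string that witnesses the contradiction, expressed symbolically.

a^{q(1+k)}

Assume L is regular. Let p be the pumping length given by the pumping lemma.
Let q be a prime with q ≥ p+2 (infinitely many primes exist), and take w = a^q ∈ L with |w| = q ≥ p.
The pumping lemma gives a decomposition w = xyz where |xy| ≤ p and y is nonempty.
Then y = a^k for some k with 1 ≤ k ≤ p.
Since 1 ≤ k ≤ p, |xz| = q-k. Pump with i = q+1: |xy^{q+1}z| = (q-k)+(q+1)k = q+qk = q(1+k), which is composite (both factors ≥ 2). So xy^{q+1}z = a^{q(1+k)} ∉ L.
This contradicts the pumping lemma, so L is not regular.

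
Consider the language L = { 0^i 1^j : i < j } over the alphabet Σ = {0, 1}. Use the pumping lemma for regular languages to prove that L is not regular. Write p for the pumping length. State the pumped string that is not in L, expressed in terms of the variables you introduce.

0^{p+k} 1^{p+1}

Assume L is regular; let p be its pumping constant.
Choose w = 0^p 1^{p+1} ∈ L, with |w| = 2p+1 ≥ p.
The pumping lemma gives a decomposition w = xyz where |xy| ≤ p and y is nonempty.
Because |xy| ≤ p and w begins with p copies of 0, we have y = 0^k with 1 ≤ k ≤ p.
Consider xy^2z = 0^{p+k} 1^{p+1}. Since k ≥ 1, the 0-count p+k is at least p+1, so i < j fails; thus xy^2z ∉ L.
Contradiction. Therefore L is not regular.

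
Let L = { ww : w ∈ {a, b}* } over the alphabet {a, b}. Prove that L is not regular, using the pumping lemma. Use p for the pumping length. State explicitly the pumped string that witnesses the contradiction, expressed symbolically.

a^{p+k} b^p a^p b^p

Assume L is regular; let p be its pumping constant.
Take w = a^p b^p a^p b^p = uu where u = a^pb^p; then w ∈ L and |w| = 4p ≥ p.
The pumping lemma gives a decomposition w = xyz where |xy| ≤ p and y is nonempty.
Because |xy| ≤ p and w begins with p copies of a, we have y = a^k with 1 ≤ k ≤ p.
Pump with i = 2: xy^2z = a^{p+k} b^p a^p b^p, of length 4p+k. Suppose this equals vv. The string starts with a and ends with b, so v does too; thus the boundary between the two copies of v is a b→a transition. There is exactly one such transition, at position 2p+k, so |v| = 2p+k and |vv| = 4p+2k ≠ 4p+k since k ≥ 1. So xy^2z ∉ L.
This is a contradiction; hence L is not regular.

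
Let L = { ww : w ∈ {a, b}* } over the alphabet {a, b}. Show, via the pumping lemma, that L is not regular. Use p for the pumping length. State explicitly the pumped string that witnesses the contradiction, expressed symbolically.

Assume L is regular. Let p be the pumping length given by the pumping lemma.
Take w = a^p b^p a^p b^p = uu where u = a^pb^p; then w ∈ L and |w| = 4p ≥ p.
Write w = xyz as guaranteed by the lemma, with |xy| ≤ p and y is nonempty.
The first p characters of w are a's, so xy (and hence y) consists only of a's. Write y = a^k, 1 ≤ k ≤ p.
Pump with i = 2: xy^2z = a^{p+k} b^p a^p b^p, of length 4p+k. Suppose this equals vv. The string starts with a and ends with b, so v does too; thus the boundary between the two copies of v is a b→a transition. There is exactly one such transition, at position 2p+k, so |v| = 2p+k and |vv| = 4p+2k ≠ 4p+k since k ≥ 1. So xy^2z ∉ L.
This is a contradiction; hence L is not regular.

a^{p+k} b^p a^p b^p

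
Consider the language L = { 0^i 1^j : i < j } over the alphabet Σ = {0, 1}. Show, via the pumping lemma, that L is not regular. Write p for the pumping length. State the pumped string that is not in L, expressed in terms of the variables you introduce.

0^{p+k} 1^{p+1}

Assume L is regular; let p be its pumping constant.
Choose w = 0^p 1^{p+1} ∈ L, with |w| = 2p+1 ≥ p.
By the pumping lemma, w = xyz with |xy| ≤ p and |y| > 0.
Because |xy| ≤ p and w begins with p copies of 0, we have y = 0^k with 1 ≤ k ≤ p.
Consider xy^2z = 0^{p+k} 1^{p+1}. Since k ≥ 1, the 0-count p+k is at least p+1, so i < j fails; thus xy^2z ∉ L.
Contradiction. Therefore L is not regular.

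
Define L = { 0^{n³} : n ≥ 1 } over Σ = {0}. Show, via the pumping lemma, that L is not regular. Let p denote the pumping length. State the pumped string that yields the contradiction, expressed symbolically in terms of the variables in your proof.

Assume L is regular; let p be its pumping constant.
Take w = 0^{p³} ∈ L with |w| = p³ ≥ p.
By the pumping lemma, w = xyz with |xy| ≤ p and |y| ≥ 1.
Then y = 0^k for some k with 1 ≤ k ≤ p.
Pump with i = 2: xy^2z = 0^{p³+k}. Since 1 ≤ k ≤ p, p³ < p³+k ≤ p³+p < p³+3p²+3p+1 = (p+1)³, so p³+k is not a perfect cube. So xy^2z ∉ L.
Contradiction. Therefore L is not regular.

0^{p³+k}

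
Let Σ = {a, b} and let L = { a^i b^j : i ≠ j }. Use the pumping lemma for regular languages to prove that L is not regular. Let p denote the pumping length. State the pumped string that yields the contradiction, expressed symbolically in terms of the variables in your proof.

Toward a contradiction, assume L is regular with pumping length p.
Choose w = a^p b^{p+p!}. Since p ≠ p+p!, w ∈ L; and |w| ≥ p.
Write w = xyz as guaranteed by the lemma, with |xy| ≤ p and |y| > 0.
Since the first p symbols of w are all a's and |xy| ≤ p, y lies entirely in the leading a-block: y = a^k for some k with 1 ≤ k ≤ p.
Since 1 ≤ k ≤ p, k divides p!; set t = 1 + p!/k. Then xy^t z has p + (p!/k)·k = p + p! copies of a. Now the a-count equals the b-count, so i ≠ j fails. So xy^t z = a^{p+p!} b^{p+p!} ∉ L.
Contradiction. Therefore L is not regular.

a^{p+p!} b^{p+p!}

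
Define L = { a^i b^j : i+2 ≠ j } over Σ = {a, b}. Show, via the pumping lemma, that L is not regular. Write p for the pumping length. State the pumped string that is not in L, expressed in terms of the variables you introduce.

Toward a contradiction, assume L is regular with pumping length p.
Choose w = a^p b^{p+p!+2}. Since p ≠ (p+p!+2)-2 = p+p!, w ∈ L; and |w| ≥ p.
The pumping lemma gives a decomposition w = xyz where |xy| ≤ p and |y| ≥ 1.
The first p characters of w are a's, so xy (and hence y) consists only of a's. Write y = a^k, 1 ≤ k ≤ p.
Since 1 ≤ k ≤ p, k divides p!; set t = 1 + p!/k. Then xy^t z has p + (p!/k)·k = p + p! copies of a. Now the a-count is p+p! and (b-count)-2 = (p+p!+2)-2 = p+p!, so i+2 ≠ j fails. So xy^t z = a^{p+p!} b^{p+p!+2} ∉ L.
This is a contradiction; hence L is not regular.

a^{p+p!} b^{p+p!+2}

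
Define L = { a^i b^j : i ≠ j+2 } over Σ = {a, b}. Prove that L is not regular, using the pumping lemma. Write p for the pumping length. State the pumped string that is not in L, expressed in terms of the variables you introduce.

a^{p+p!} b^{p+p!-2}

Suppose for contradiction that L is regular, and let p be the pumping length.
Choose w = a^p b^{p+p!-2}. Since p ≠ (p+p!-2)+2 = p+p!, w ∈ L; and |w| ≥ p.
The pumping lemma gives a decomposition w = xyz where |xy| ≤ p and |y| ≥ 1.
The first p characters of w are a's, so xy (and hence y) consists only of a's. Write y = a^k, 1 ≤ k ≤ p.
Since 1 ≤ k ≤ p, k divides p!; set t = 1 + p!/k. Then xy^t z has p + (p!/k)·k = p + p! copies of a. Now the a-count is p+p! and (b-count)+2 = (p+p!-2)+2 = p+p!, so i ≠ j+2 fails. So xy^t z = a^{p+p!} b^{p+p!-2} ∉ L.
This is a contradiction; hence L is not regular.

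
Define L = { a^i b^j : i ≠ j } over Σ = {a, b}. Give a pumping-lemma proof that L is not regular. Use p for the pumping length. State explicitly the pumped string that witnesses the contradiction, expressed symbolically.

a^{p+p!} b^{p+p!}

Assume L is regular. Let p be the pumping length given by the pumping lemma.
Choose w = a^p b^{p+p!}. Since p ≠ p+p!, w ∈ L; and |w| ≥ p.
Write w = xyz as guaranteed by the lemma, with |xy| ≤ p and y is nonempty.
Since the first p symbols of w are all a's and |xy| ≤ p, y lies entirely in the leading a-block: y = a^k for some k with 1 ≤ k ≤ p.
Since 1 ≤ k ≤ p, k divides p!; set t = 1 + p!/k. Then xy^t z has p + (p!/k)·k = p + p! copies of a. Now the a-count equals the b-count, so i ≠ j fails. So xy^t z = a^{p+p!} b^{p+p!} ∉ L.
Contradiction. Therefore L is not regular.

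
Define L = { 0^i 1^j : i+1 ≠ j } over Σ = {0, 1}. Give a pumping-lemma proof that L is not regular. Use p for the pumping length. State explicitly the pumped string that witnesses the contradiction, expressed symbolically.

0^{p+p!} 1^{p+p!+1}

Toward a contradiction, assume L is regular with pumping length p.
Choose w = 0^p 1^{p+p!+1}. Since p ≠ (p+p!+1)-1 = p+p!, w ∈ L; and |w| ≥ p.
The pumping lemma gives a decomposition w = xyz where |xy| ≤ p and |y| > 0.
The first p characters of w are 0's, so xy (and hence y) consists only of 0's. Write y = 0^k, 1 ≤ k ≤ p.
Since 1 ≤ k ≤ p, k divides p!; set t = 1 + p!/k. Then xy^t z has p + (p!/k)·k = p + p! copies of 0. Now the 0-count is p+p! and (1-count)-1 = (p+p!+1)-1 = p+p!, so i+1 ≠ j fails. So xy^t z = 0^{p+p!} 1^{p+p!+1} ∉ L.
Contradiction. Therefore L is not regular.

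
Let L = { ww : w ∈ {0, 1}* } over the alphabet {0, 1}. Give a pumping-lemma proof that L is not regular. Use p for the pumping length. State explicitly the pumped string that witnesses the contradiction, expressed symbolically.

0^{p+k} 1^p 0^p 1^p

Toward a contradiction, assume L is regular with pumping length p.
Take w = 0^p 1^p 0^p 1^p = uu where u = 0^p1^p; then w ∈ L and |w| = 4p ≥ p.
The pumping lemma gives a decomposition w = xyz where |xy| ≤ p and |y| > 0.
The first p characters of w are 0's, so xy (and hence y) consists only of 0's. Write y = 0^k, 1 ≤ k ≤ p.
Pump with i = 2: xy^2z = 0^{p+k} 1^p 0^p 1^p, of length 4p+k. Suppose this equals vv. The string starts with 0 and ends with 1, so v does too; thus the boundary between the two copies of v is a 1→0 transition. There is exactly one such transition, at position 2p+k, so |v| = 2p+k and |vv| = 4p+2k ≠ 4p+k since k ≥ 1. So xy^2z ∉ L.
This is a contradiction; hence L is not regular.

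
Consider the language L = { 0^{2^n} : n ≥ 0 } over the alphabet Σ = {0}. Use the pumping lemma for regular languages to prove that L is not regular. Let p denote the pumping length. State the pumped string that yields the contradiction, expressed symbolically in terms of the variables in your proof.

0^{2^p+k}

Assume L is regular; let p be its pumping constant.
Take w = 0^{2^p} ∈ L with |w| = 2^p ≥ p.
Write w = xyz as guaranteed by the lemma, with |xy| ≤ p and y is nonempty.
Then y = 0^k for some k with 1 ≤ k ≤ p.
Pump with i = 2: xy^2z = 0^{2^p+k}. Since 1 ≤ k ≤ p < 2^p, we have 2^p < 2^p+k < 2^{p+1}, so 2^p+k is not a power of 2. So xy^2z ∉ L.
This contradicts the pumping lemma, so L is not regular.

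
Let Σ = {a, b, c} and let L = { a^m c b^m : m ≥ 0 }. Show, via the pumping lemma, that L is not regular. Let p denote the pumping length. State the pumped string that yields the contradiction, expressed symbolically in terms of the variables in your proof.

Suppose for contradiction that L is regular, and let p be the pumping length.
Take w = a^p c b^p ∈ L with |w| = 2p+1 ≥ p.
By the pumping lemma, w = xyz with |xy| ≤ p and |y| > 0.
The first p characters of w are a's, so xy (and hence y) consists only of a's. Write y = a^k, 1 ≤ k ≤ p.
Pump with i = 2: xy^2z = a^{p+k} c b^p, which would require p+k = p. But k ≥ 1, so xy^2z ∉ L.
Contradiction. Therefore L is not regular.

a^{p+k} c b^p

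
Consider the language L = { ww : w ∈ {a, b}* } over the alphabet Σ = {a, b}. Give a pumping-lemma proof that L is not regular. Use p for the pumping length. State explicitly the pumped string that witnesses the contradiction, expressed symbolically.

a^{p+k} b^p a^p b^p

Suppose for contradiction that L is regular, and let p be the pumping length.
Take w = a^p b^p a^p b^p = uu where u = a^pb^p; then w ∈ L and |w| = 4p ≥ p.
Write w = xyz as guaranteed by the lemma, with |xy| ≤ p and |y| > 0.
The first p characters of w are a's, so xy (and hence y) consists only of a's. Write y = a^k, 1 ≤ k ≤ p.
Pump with i = 2: xy^2z = a^{p+k} b^p a^p b^p, of length 4p+k. Suppose this equals vv. The string starts with a and ends with b, so v does too; thus the boundary between the two copies of v is a b→a transition. There is exactly one such transition, at position 2p+k, so |v| = 2p+k and |vv| = 4p+2k ≠ 4p+k since k ≥ 1. So xy^2z ∉ L.
This contradicts the pumping lemma, so L is not regular.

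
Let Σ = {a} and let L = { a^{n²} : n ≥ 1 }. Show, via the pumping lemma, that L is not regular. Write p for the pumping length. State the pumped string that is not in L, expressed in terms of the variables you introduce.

Assume L is regular. Let p be the pumping length given by the pumping lemma.
Take w = a^{p²} ∈ L with |w| = p² ≥ p.
Write w = xyz as guaranteed by the lemma, with |xy| ≤ p and |y| > 0.
Then y = a^k for some k with 1 ≤ k ≤ p.
Pump with i = 2: xy^2z = a^{p²+k}. Since 1 ≤ k ≤ p, p² < p²+k ≤ p²+p < (p+1)², so p²+k lies strictly between consecutive squares and is not a perfect square. So xy^2z ∉ L.
This contradicts the pumping lemma, so L is not regular.

a^{p²+k}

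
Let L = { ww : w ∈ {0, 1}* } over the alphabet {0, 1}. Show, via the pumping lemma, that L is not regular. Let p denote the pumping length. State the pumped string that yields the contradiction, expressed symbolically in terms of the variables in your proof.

Toward a contradiction, assume L is regular with pumping length p.
Take w = 0^p 1^p 0^p 1^p = uu where u = 0^p1^p; then w ∈ L and |w| = 4p ≥ p.
Write w = xyz as guaranteed by the lemma, with |xy| ≤ p and y is nonempty.
The first p characters of w are 0's, so xy (and hence y) consists only of 0's. Write y = 0^k, 1 ≤ k ≤ p.
Pump with i = 2: xy^2z = 0^{p+k} 1^p 0^p 1^p, of length 4p+k. Suppose this equals vv. The string starts with 0 and ends with 1, so v does too; thus the boundary between the two copies of v is a 1→0 transition. There is exactly one such transition, at position 2p+k, so |v| = 2p+k and |vv| = 4p+2k ≠ 4p+k since k ≥ 1. So xy^2z ∉ L.
This is a contradiction; hence L is not regular.

0^{p+k} 1^p 0^p 1^p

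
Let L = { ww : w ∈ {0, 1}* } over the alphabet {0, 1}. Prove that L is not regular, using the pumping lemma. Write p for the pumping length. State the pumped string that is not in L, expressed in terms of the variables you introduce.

0^{p+k} 1^p 0^p 1^p

Toward a contradiction, assume L is regular with pumping length p.
Take w = 0^p 1^p 0^p 1^p = uu where u = 0^p1^p; then w ∈ L and |w| = 4p ≥ p.
By the pumping lemma, w = xyz with |xy| ≤ p and |y| ≥ 1.
Since the first p symbols of w are all 0's and |xy| ≤ p, y lies entirely in the leading 0-block: y = 0^k for some k with 1 ≤ k ≤ p.
Pump with i = 2: xy^2z = 0^{p+k} 1^p 0^p 1^p, of length 4p+k. Suppose this equals vv. The string starts with 0 and ends with 1, so v does too; thus the boundary between the two copies of v is a 1→0 transition. There is exactly one such transition, at position 2p+k, so |v| = 2p+k and |vv| = 4p+2k ≠ 4p+k since k ≥ 1. So xy^2z ∉ L.
This contradicts the pumping lemma, so L is not regular.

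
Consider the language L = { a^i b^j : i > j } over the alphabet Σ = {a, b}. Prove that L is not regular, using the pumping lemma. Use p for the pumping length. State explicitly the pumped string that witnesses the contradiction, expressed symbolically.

a^{p+1-k} b^p

Assume L is regular; let p be its pumping constant.
Choose w = a^{p+1} b^p ∈ L, with |w| = 2p+1 ≥ p.
The pumping lemma gives a decomposition w = xyz where |xy| ≤ p and |y| > 0.
Because |xy| ≤ p and w begins with p copies of a, we have y = a^k with 1 ≤ k ≤ p.
Consider xy^0z = xz = a^{p+1-k} b^p. Since k ≥ 1, the a-count p+1-k is at most p, so i > j fails; thus xz ∉ L.
Contradiction. Therefore L is not regular.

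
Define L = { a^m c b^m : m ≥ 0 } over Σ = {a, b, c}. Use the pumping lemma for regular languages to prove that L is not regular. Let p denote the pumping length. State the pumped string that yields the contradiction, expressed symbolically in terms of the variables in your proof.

a^{p+k} c b^p

Assume L is regular. Let p be the pumping length given by the pumping lemma.
Take w = a^p c b^p ∈ L with |w| = 2p+1 ≥ p.
Write w = xyz as guaranteed by the lemma, with |xy| ≤ p and |y| > 0.
The first p characters of w are a's, so xy (and hence y) consists only of a's. Write y = a^k, 1 ≤ k ≤ p.
Pump with i = 2: xy^2z = a^{p+k} c b^p, which would require p+k = p. But k ≥ 1, so xy^2z ∉ L.
This is a contradiction; hence L is not regular.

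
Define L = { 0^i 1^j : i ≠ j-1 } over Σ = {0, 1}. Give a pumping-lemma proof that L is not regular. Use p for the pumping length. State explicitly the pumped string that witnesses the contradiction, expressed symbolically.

Suppose for contradiction that L is regular, and let p be the pumping length.
Choose w = 0^p 1^{p+p!+1}. Since p ≠ (p+p!+1)-1 = p+p!, w ∈ L; and |w| ≥ p.
The pumping lemma gives a decomposition w = xyz where |xy| ≤ p and |y| ≥ 1.
The first p characters of w are 0's, so xy (and hence y) consists only of 0's. Write y = 0^k, 1 ≤ k ≤ p.
Since 1 ≤ k ≤ p, k divides p!; set t = 1 + p!/k. Then xy^t z has p + (p!/k)·k = p + p! copies of 0. Now the 0-count is p+p! and (1-count)-1 = (p+p!+1)-1 = p+p!, so i ≠ j-1 fails. So xy^t z = 0^{p+p!} 1^{p+p!+1} ∉ L.
Contradiction. Therefore L is not regular.

0^{p+p!} 1^{p+p!+1}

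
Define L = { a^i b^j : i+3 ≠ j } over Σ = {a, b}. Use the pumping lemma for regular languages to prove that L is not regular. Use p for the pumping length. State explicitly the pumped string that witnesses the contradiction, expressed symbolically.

a^{p+p!} b^{p+p!+3}

Suppose for contradiction that L is regular, and let p be the pumping length.
Choose w = a^p b^{p+p!+3}. Since p ≠ (p+p!+3)-3 = p+p!, w ∈ L; and |w| ≥ p.
The pumping lemma gives a decomposition w = xyz where |xy| ≤ p and |y| > 0.
Because |xy| ≤ p and w begins with p copies of a, we have y = a^k with 1 ≤ k ≤ p.
Since 1 ≤ k ≤ p, k divides p!; set t = 1 + p!/k. Then xy^t z has p + (p!/k)·k = p + p! copies of a. Now the a-count is p+p! and (b-count)-3 = (p+p!+3)-3 = p+p!, so i+3 ≠ j fails. So xy^t z = a^{p+p!} b^{p+p!+3} ∉ L.
This contradicts the pumping lemma, so L is not regular.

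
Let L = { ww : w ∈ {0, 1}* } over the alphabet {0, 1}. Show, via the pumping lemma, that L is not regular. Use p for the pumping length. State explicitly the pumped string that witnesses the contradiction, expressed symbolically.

0^{p+k} 1^p 0^p 1^p

Assume L is regular; let p be its pumping constant.
Take w = 0^p 1^p 0^p 1^p = uu where u = 0^p1^p; then w ∈ L and |w| = 4p ≥ p.
Write w = xyz as guaranteed by the lemma, with |xy| ≤ p and |y| ≥ 1.
Since the first p symbols of w are all 0's and |xy| ≤ p, y lies entirely in the leading 0-block: y = 0^k for some k with 1 ≤ k ≤ p.
Pump with i = 2: xy^2z = 0^{p+k} 1^p 0^p 1^p, of length 4p+k. Suppose this equals vv. The string starts with 0 and ends with 1, so v does too; thus the boundary between the two copies of v is a 1→0 transition. There is exactly one such transition, at position 2p+k, so |v| = 2p+k and |vv| = 4p+2k ≠ 4p+k since k ≥ 1. So xy^2z ∉ L.
This contradicts the pumping lemma, so L is not regular.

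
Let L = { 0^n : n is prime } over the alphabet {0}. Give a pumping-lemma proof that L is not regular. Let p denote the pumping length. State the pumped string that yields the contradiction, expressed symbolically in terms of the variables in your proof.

0^{q(1+k)}

Suppose for contradiction that L is regular, and let p be the pumping length.
Let q be a prime with q ≥ p+2 (infinitely many primes exist), and take w = 0^q ∈ L with |w| = q ≥ p.
The pumping lemma gives a decomposition w = xyz where |xy| ≤ p and y is nonempty.
Then y = 0^k for some k with 1 ≤ k ≤ p.
Since 1 ≤ k ≤ p, |xz| = q-k. Pump with i = q+1: |xy^{q+1}z| = (q-k)+(q+1)k = q+qk = q(1+k), which is composite (both factors ≥ 2). So xy^{q+1}z = 0^{q(1+k)} ∉ L.
This is a contradiction; hence L is not regular.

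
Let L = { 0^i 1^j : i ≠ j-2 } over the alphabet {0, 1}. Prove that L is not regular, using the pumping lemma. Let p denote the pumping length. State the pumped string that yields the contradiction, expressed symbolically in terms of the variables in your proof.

0^{p+p!} 1^{p+p!+2}

Suppose for contradiction that L is regular, and let p be the pumping length.
Choose w = 0^p 1^{p+p!+2}. Since p ≠ (p+p!+2)-2 = p+p!, w ∈ L; and |w| ≥ p.
The pumping lemma gives a decomposition w = xyz where |xy| ≤ p and y is nonempty.
The first p characters of w are 0's, so xy (and hence y) consists only of 0's. Write y = 0^k, 1 ≤ k ≤ p.
Since 1 ≤ k ≤ p, k divides p!; set t = 1 + p!/k. Then xy^t z has p + (p!/k)·k = p + p! copies of 0. Now the 0-count is p+p! and (1-count)-2 = (p+p!+2)-2 = p+p!, so i ≠ j-2 fails. So xy^t z = 0^{p+p!} 1^{p+p!+2} ∉ L.
Contradiction. Therefore L is not regular.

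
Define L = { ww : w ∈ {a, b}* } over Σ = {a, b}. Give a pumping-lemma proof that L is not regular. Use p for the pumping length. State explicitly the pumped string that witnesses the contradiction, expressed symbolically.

Suppose for contradiction that L is regular, and let p be the pumping length.
Take w = a^p b^p a^p b^p = uu where u = a^pb^p; then w ∈ L and |w| = 4p ≥ p.
Write w = xyz as guaranteed by the lemma, with |xy| ≤ p and y is nonempty.
Because |xy| ≤ p and w begins with p copies of a, we have y = a^k with 1 ≤ k ≤ p.
Pump with i = 2: xy^2z = a^{p+k} b^p a^p b^p, of length 4p+k. Suppose this equals vv. The string starts with a and ends with b, so v does too; thus the boundary between the two copies of v is a b→a transition. There is exactly one such transition, at position 2p+k, so |v| = 2p+k and |vv| = 4p+2k ≠ 4p+k since k ≥ 1. So xy^2z ∉ L.
This is a contradiction; hence L is not regular.

a^{p+k} b^p a^p b^p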